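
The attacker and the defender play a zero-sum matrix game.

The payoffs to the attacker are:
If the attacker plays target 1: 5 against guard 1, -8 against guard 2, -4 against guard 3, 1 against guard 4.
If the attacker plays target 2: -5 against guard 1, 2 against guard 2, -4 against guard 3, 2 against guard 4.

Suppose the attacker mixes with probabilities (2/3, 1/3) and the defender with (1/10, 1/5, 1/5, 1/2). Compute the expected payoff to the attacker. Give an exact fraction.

-9/10

Against (1/10, 1/5, 1/5, 1/2), each row's expected payoff is target 1: -7/5; target 2: 1/10.
Taking the (2/3, 1/3)-weighted average: (2/3)·(-7/5) + (1/3)·(1/10) = -9/10.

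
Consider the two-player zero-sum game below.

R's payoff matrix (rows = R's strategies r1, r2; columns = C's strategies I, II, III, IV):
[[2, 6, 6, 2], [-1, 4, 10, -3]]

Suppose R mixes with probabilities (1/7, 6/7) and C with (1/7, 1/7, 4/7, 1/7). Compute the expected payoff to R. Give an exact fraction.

Against (1/7, 1/7, 4/7, 1/7), each row's expected payoff is r1: 34/7; r2: 40/7.
Taking the (1/7, 6/7)-weighted average: (1/7)·(34/7) + (6/7)·(40/7) = 274/49.

274/49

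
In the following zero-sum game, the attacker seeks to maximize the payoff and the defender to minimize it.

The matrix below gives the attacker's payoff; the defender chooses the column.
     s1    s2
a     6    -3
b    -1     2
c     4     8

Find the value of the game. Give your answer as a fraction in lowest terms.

Row b is strictly dominated by row c, so the attacker never plays it.
The remaining 2×2 game on (a, c) × (s1, s2) has no saddle point. Let the attacker play a with probability p; indifference gives 6p + 4(1−p) = −3p + 8(1−p), so p = 4/13.
Similarly the defender's optimal q on s1 is 11/13, and the value is 6·(11/13) + (-3)·(2/13) = 60/13.

60/13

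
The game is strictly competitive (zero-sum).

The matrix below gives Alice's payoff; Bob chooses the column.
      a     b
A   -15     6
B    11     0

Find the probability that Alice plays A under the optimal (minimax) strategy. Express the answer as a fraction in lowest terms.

11/32

Row minima are -15 and 0, so Alice's maximin is 0; column maxima are 11 and 6, so Bob's minimax is 6. These differ, so the equilibrium is in mixed strategies.
Let Alice play A with probability p. Bob is indifferent when −15p + 11(1−p) = 6p, giving p = 11/32.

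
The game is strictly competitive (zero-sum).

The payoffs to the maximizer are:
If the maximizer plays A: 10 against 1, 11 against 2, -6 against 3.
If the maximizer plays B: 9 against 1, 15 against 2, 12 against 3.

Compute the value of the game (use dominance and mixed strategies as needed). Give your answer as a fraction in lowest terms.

174/19

Column 2 is strictly dominated by 1 for the minimizer (it gives the maximizer more in every row).
The remaining 2×2 game on (A, B) × (1, 3) has no saddle point. Let the maximizer play A with probability p; indifference gives 10p + 9(1−p) = −6p + 12(1−p), so p = 3/19.
Similarly the minimizer's optimal q on 1 is 18/19, and the value is 10·(18/19) + (-6)·(1/19) = 174/19.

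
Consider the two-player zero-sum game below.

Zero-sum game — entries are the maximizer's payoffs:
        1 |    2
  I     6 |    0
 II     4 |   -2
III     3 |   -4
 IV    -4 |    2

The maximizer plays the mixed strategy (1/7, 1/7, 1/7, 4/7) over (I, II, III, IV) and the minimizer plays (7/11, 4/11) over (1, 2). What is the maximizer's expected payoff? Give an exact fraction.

Against (7/11, 4/11), each row's expected payoff is I: 42/11; II: 20/11; III: 5/11; IV: -20/11.
Taking the (1/7, 1/7, 1/7, 4/7)-weighted average: (1/7)·(42/11) + (1/7)·(20/11) + (1/7)·(5/11) + (4/7)·(-20/11) = -13/77.

-13/77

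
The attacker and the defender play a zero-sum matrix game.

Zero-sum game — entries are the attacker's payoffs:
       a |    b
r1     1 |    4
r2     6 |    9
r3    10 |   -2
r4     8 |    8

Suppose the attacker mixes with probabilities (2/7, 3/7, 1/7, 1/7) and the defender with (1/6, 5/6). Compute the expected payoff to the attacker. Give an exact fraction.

81/14

Against (1/6, 5/6), each row's expected payoff is r1: 7/2; r2: 17/2; r3: 0; r4: 8.
Taking the (2/7, 3/7, 1/7, 1/7)-weighted average: (2/7)·(7/2) + (3/7)·(17/2) + (1/7)·(0) + (1/7)·(8) = 81/14.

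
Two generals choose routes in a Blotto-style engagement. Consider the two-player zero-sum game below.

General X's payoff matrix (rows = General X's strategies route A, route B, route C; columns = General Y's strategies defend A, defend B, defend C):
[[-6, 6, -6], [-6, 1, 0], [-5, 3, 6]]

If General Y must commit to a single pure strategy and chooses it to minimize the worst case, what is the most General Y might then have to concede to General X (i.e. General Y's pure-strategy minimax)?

-5

The worst case (largest entry) in each column is defend A: -5, defend B: 6, defend C: 6.
The best (smallest) of these is -5.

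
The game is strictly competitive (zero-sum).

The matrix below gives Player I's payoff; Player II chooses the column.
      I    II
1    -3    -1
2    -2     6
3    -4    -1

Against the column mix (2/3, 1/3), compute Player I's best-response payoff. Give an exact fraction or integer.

1: (-3)·(2/3) + (-1)·(1/3) = -7/3.
2: (-2)·(2/3) + (6)·(1/3) = 2/3.
3: (-4)·(2/3) + (-1)·(1/3) = -3.
The best pure response is 2 with expected payoff 2/3.

2/3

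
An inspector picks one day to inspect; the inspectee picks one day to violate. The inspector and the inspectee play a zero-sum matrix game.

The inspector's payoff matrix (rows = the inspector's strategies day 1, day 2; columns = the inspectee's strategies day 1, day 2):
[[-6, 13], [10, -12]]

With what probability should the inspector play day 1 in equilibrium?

Row minima are -6 and -12, so the inspector's maximin is -6; column maxima are 10 and 13, so the inspectee's minimax is 10. These differ, so the equilibrium is in mixed strategies.
Let the inspector play day 1 with probability p. The inspectee is indifferent when −6p + 10(1−p) = 13p − 12(1−p), giving p = 22/41.

22/41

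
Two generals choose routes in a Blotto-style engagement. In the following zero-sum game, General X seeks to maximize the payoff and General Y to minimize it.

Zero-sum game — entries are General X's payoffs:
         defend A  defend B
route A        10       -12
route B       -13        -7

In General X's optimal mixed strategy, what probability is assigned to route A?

Row minima are -12 and -13, so General X's maximin is -12; column maxima are 10 and -7, so General Y's minimax is -7. These differ, so the equilibrium is in mixed strategies.
Let General X play route A with probability p. General Y is indifferent when 10p − 13(1−p) = −12p − 7(1−p), giving p = 3/14.

3/14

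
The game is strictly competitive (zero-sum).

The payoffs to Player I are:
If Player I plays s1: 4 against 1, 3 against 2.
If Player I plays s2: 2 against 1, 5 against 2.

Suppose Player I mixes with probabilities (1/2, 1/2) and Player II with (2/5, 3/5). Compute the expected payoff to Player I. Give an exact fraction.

Against (2/5, 3/5), each row's expected payoff is s1: 17/5; s2: 19/5.
Taking the (1/2, 1/2)-weighted average: (1/2)·(17/5) + (1/2)·(19/5) = 18/5.

18/5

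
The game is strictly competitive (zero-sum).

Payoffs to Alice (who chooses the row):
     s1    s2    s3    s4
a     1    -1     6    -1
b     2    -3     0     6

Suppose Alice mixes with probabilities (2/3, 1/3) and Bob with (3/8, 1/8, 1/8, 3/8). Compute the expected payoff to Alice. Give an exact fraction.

Against (3/8, 1/8, 1/8, 3/8), each row's expected payoff is a: 5/8; b: 21/8.
Taking the (2/3, 1/3)-weighted average: (2/3)·(5/8) + (1/3)·(21/8) = 31/24.

31/24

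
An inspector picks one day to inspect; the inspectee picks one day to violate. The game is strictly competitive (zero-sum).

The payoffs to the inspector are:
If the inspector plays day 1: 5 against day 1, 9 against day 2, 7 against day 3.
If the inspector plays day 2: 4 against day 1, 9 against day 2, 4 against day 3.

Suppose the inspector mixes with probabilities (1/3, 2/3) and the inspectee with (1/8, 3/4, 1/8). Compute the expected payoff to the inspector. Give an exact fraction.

Against (1/8, 3/4, 1/8), each row's expected payoff is day 1: 33/4; day 2: 31/4.
Taking the (1/3, 2/3)-weighted average: (1/3)·(33/4) + (2/3)·(31/4) = 95/12.

95/12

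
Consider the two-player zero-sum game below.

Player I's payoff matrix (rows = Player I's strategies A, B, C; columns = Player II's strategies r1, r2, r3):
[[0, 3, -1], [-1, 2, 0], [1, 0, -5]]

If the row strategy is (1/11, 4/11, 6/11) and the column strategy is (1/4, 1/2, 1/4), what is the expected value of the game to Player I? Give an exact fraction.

-7/44

Against (1/4, 1/2, 1/4), each row's expected payoff is A: 5/4; B: 3/4; C: -1.
Taking the (1/11, 4/11, 6/11)-weighted average: (1/11)·(5/4) + (4/11)·(3/4) + (6/11)·(-1) = -7/44.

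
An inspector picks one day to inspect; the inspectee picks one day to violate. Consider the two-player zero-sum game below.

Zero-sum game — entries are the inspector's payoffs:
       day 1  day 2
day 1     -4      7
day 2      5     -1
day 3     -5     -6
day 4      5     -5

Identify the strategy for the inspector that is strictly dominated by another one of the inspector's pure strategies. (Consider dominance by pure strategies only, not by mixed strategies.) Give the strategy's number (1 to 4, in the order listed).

Compare day 3 with day 1: -4 > -5, 7 > -6.
So day 1 strictly dominates day 3 for the inspector; day 3 is strictly dominated.

3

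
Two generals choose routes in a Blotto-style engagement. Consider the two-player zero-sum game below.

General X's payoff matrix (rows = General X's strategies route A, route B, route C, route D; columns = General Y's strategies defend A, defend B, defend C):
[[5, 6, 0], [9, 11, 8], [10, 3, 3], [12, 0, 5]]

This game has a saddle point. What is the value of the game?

Row minima: 0, 8, 3, 0 → General X's maximin is 8.
Column maxima: 12, 11, 8 → General Y's minimax is 8.
They coincide at (route B, defend C), so the value is 8.

8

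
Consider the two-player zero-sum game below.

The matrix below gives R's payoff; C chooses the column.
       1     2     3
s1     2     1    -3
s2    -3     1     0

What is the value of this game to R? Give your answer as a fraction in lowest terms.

-9/8

Column 2 is strictly dominated by 3 for C (it gives R more in every row).
The remaining 2×2 game on (s1, s2) × (1, 3) has no saddle point. Let R play s1 with probability p; indifference gives 2p − 3(1−p) = −3p, so p = 3/8.
Similarly C's optimal q on 1 is 3/8, and the value is 2·(3/8) + (-3)·(5/8) = -9/8.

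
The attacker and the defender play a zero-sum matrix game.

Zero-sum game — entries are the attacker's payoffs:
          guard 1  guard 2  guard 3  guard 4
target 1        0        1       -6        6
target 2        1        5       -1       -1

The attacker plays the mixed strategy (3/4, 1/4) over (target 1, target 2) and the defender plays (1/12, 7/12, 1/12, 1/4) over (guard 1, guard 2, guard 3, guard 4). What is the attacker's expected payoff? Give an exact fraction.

Against (1/12, 7/12, 1/12, 1/4), each row's expected payoff is target 1: 19/12; target 2: 8/3.
Taking the (3/4, 1/4)-weighted average: (3/4)·(19/12) + (1/4)·(8/3) = 89/48.

89/48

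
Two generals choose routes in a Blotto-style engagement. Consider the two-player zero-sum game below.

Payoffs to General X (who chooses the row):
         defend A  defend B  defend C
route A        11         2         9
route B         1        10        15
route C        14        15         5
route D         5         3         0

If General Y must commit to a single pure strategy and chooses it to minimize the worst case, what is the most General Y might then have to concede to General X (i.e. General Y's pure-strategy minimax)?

14

The worst case (largest entry) in each column is defend A: 14, defend B: 15, defend C: 15.
The best (smallest) of these is 14.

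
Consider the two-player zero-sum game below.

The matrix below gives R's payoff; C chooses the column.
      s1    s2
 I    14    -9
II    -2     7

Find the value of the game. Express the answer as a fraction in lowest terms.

5/2

Row minima are -9 and -2, so R's maximin is -2; column maxima are 14 and 7, so C's minimax is 7. These differ, so the equilibrium is in mixed strategies.
Let R play I with probability p. C is indifferent when 14p − 2(1−p) = −9p + 7(1−p), giving p = 9/32.
Let C play s1 with probability q. R is indifferent when 14q − 9(1−q) = −2q + 7(1−q), giving q = 1/2.
The value is 14·(1/2) + (-9)·(1/2) = 5/2.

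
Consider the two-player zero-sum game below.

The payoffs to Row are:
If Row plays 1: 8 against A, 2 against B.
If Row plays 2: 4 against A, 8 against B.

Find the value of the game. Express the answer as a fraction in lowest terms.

28/5

Row minima are 2 and 4, so Row's maximin is 4; column maxima are 8 and 8, so Column's minimax is 8. These differ, so the equilibrium is in mixed strategies.
Let Row play 1 with probability p. Column is indifferent when 8p + 4(1−p) = 2p + 8(1−p), giving p = 2/5.
Let Column play A with probability q. Row is indifferent when 8q + 2(1−q) = 4q + 8(1−q), giving q = 3/5.
The value is 8·(3/5) + (2)·(2/5) = 28/5.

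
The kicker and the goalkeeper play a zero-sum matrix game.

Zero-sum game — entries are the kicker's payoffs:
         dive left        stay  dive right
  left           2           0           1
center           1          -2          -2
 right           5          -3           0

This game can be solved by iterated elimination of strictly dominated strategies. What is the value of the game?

0

Row center is strictly dominated by row left (2>1, 0>-2, 1>-2); eliminate center.
Column dive left is strictly dominated by stay for the goalkeeper (0<2, -3<5); eliminate dive left.
Column dive right is strictly dominated by stay for the goalkeeper (0<1, -3<0); eliminate dive right.
Row right is strictly dominated by row left (0>-3); eliminate right.
Only (left, stay) remains, with payoff 0.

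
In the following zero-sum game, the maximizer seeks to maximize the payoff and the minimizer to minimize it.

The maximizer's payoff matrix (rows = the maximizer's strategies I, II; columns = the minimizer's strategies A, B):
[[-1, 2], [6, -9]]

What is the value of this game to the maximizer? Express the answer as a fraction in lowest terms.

Row minima are -1 and -9, so the maximizer's maximin is -1; column maxima are 6 and 2, so the minimizer's minimax is 2. These differ, so the equilibrium is in mixed strategies.
Let the maximizer play I with probability p. The minimizer is indifferent when −p + 6(1−p) = 2p − 9(1−p), giving p = 5/6.
Let the minimizer play A with probability q. The maximizer is indifferent when −q + 2(1−q) = 6q − 9(1−q), giving q = 11/18.
The value is -1·(11/18) + (2)·(7/18) = 1/6.

1/6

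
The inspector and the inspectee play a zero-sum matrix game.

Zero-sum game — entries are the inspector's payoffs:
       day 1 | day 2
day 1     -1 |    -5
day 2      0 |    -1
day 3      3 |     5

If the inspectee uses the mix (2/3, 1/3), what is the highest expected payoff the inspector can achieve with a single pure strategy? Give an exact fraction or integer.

11/3

day 1: (-1)·(2/3) + (-5)·(1/3) = -7/3.
day 2: (0)·(2/3) + (-1)·(1/3) = -1/3.
day 3: (3)·(2/3) + (5)·(1/3) = 11/3.
The best pure response is day 3 with expected payoff 11/3.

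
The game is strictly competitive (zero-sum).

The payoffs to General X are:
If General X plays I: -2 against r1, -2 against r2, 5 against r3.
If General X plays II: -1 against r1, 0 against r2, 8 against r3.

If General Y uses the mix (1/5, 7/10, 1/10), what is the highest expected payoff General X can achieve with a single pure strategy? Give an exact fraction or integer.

I: (-2)·(1/5) + (-2)·(7/10) + (5)·(1/10) = -13/10.
II: (-1)·(1/5) + (0)·(7/10) + (8)·(1/10) = 3/5.
The best pure response is II with expected payoff 3/5.

3/5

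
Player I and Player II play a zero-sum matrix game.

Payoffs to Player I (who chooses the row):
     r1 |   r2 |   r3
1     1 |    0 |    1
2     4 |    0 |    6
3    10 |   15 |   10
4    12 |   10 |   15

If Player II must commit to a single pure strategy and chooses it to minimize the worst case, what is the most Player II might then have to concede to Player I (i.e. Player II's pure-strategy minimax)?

12

The worst case (largest entry) in each column is r1: 12, r2: 15, r3: 15.
The best (smallest) of these is 12.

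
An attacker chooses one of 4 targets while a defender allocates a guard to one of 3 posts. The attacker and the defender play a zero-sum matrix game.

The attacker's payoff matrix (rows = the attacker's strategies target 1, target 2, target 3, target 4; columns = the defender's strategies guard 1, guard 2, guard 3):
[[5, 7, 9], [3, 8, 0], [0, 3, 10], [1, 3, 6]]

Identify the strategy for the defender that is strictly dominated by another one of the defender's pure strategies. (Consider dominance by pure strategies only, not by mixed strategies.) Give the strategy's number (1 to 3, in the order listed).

The defender prefers columns that give the attacker less. Compare guard 2 with guard 1: 5 < 7, 3 < 8, 0 < 3, 1 < 3.
So guard 1 strictly dominates guard 2 for the defender; guard 2 is strictly dominated.

2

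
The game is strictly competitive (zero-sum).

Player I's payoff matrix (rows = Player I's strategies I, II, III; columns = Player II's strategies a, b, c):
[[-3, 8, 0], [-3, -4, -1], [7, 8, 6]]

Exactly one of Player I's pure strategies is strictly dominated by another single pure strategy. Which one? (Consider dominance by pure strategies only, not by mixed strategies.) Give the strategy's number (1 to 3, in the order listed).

2

Compare II with III: 7 > -3, 8 > -4, 6 > -1.
So III strictly dominates II for Player I; II is strictly dominated.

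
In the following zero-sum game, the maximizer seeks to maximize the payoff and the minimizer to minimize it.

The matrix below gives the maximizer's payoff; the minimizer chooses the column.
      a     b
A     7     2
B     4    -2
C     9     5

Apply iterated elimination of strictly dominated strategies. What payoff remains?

Row B is strictly dominated by row A (7>4, 2>-2); eliminate B.
Column a is strictly dominated by b for the minimizer (2<7, 5<9); eliminate a.
Row A is strictly dominated by row C (5>2); eliminate A.
Only (C, b) remains, with payoff 5.

5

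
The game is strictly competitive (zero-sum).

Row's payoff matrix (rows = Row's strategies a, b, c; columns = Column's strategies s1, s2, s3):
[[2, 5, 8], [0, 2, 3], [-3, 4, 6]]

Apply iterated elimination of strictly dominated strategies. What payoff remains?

2

Column s3 is strictly dominated by s1 for Column (2<8, 0<3, -3<6); eliminate s3.
Column s2 is strictly dominated by s1 for Column (2<5, 0<2, -3<4); eliminate s2.
Row b is strictly dominated by row a (2>0); eliminate b.
Row c is strictly dominated by row a (2>-3); eliminate c.
Only (a, s1) remains, with payoff 2.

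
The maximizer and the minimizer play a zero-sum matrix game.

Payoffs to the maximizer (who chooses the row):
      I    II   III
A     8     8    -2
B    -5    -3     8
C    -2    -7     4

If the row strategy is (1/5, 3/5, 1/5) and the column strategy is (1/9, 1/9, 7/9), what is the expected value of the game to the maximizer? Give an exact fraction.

11/3

Against (1/9, 1/9, 7/9), each row's expected payoff is A: 2/9; B: 16/3; C: 19/9.
Taking the (1/5, 3/5, 1/5)-weighted average: (1/5)·(2/9) + (3/5)·(16/3) + (1/5)·(19/9) = 11/3.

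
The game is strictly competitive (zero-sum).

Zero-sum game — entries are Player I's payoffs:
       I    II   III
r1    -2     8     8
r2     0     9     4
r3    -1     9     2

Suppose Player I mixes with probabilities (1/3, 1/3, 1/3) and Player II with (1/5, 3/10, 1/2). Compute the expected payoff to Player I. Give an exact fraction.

71/15

Against (1/5, 3/10, 1/2), each row's expected payoff is r1: 6; r2: 47/10; r3: 7/2.
Taking the (1/3, 1/3, 1/3)-weighted average: (1/3)·(6) + (1/3)·(47/10) + (1/3)·(7/2) = 71/15.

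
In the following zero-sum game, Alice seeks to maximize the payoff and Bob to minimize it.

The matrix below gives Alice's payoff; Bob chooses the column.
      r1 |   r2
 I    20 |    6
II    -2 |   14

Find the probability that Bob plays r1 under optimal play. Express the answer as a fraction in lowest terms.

4/15

Row minima are 6 and -2, so Alice's maximin is 6; column maxima are 20 and 14, so Bob's minimax is 14. These differ, so the equilibrium is in mixed strategies.
Let Bob play r1 with probability q. Alice is indifferent when 20q + 6(1−q) = −2q + 14(1−q), giving q = 4/15.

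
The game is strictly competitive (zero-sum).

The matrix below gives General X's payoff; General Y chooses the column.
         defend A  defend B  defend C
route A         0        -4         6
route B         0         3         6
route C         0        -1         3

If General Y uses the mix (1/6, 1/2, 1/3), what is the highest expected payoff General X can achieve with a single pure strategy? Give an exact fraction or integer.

7/2

route A: (0)·(1/6) + (-4)·(1/2) + (6)·(1/3) = 0.
route B: (0)·(1/6) + (3)·(1/2) + (6)·(1/3) = 7/2.
route C: (0)·(1/6) + (-1)·(1/2) + (3)·(1/3) = 1/2.
The best pure response is route B with expected payoff 7/2.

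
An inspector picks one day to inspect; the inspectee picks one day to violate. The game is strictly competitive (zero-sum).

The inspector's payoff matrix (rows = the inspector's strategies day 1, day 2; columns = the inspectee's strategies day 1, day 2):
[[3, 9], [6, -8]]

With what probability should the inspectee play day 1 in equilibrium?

Row minima are 3 and -8, so the inspector's maximin is 3; column maxima are 6 and 9, so the inspectee's minimax is 6. These differ, so the equilibrium is in mixed strategies.
Let the inspectee play day 1 with probability q. The inspector is indifferent when 3q + 9(1−q) = 6q − 8(1−q), giving q = 17/20.

17/20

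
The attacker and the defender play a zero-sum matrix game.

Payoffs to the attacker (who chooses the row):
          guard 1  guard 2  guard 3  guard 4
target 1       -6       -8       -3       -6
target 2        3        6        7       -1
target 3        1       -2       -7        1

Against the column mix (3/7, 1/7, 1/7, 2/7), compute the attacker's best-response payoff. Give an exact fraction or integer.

target 1: (-6)·(3/7) + (-8)·(1/7) + (-3)·(1/7) + (-6)·(2/7) = -41/7.
target 2: (3)·(3/7) + (6)·(1/7) + (7)·(1/7) + (-1)·(2/7) = 20/7.
target 3: (1)·(3/7) + (-2)·(1/7) + (-7)·(1/7) + (1)·(2/7) = -4/7.
The best pure response is target 2 with expected payoff 20/7.

20/7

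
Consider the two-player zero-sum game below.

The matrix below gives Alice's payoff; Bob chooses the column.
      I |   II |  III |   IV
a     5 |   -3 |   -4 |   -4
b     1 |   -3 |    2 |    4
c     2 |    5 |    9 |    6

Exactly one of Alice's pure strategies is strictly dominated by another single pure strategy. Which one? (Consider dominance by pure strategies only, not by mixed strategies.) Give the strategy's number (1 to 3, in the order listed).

Compare b with c: 2 > 1, 5 > -3, 9 > 2, 6 > 4.
So c strictly dominates b for Alice; b is strictly dominated.

2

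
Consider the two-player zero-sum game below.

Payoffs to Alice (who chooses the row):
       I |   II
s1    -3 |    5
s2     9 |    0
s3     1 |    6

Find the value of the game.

Row s1 is strictly dominated by row s3, so Alice never plays it.
The remaining 2×2 game on (s2, s3) × (I, II) has no saddle point. Let Alice play s2 with probability p; indifference gives 9p + (1−p) = 6(1−p), so p = 5/14.
Similarly Bob's optimal q on I is 3/7, and the value is 9·(3/7) + (0)·(4/7) = 27/7.

27/7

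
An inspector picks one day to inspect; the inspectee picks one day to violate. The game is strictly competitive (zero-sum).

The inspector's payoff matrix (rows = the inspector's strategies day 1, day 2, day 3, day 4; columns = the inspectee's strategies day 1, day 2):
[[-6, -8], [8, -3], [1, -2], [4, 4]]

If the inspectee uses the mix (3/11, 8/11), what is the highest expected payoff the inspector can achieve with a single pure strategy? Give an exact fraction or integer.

day 1: (-6)·(3/11) + (-8)·(8/11) = -82/11.
day 2: (8)·(3/11) + (-3)·(8/11) = 0.
day 3: (1)·(3/11) + (-2)·(8/11) = -13/11.
day 4: (4)·(3/11) + (4)·(8/11) = 4.
The best pure response is day 4 with expected payoff 4.

4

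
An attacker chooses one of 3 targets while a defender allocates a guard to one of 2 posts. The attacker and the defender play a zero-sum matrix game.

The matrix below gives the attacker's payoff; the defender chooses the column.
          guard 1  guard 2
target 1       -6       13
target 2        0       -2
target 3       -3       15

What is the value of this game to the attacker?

Row target 1 is strictly dominated by row target 3, so the attacker never plays it.
The remaining 2×2 game on (target 2, target 3) × (guard 1, guard 2) has no saddle point. Let the attacker play target 2 with probability p; indifference gives −3(1−p) = −2p + 15(1−p), so p = 9/10.
Similarly the defender's optimal q on guard 1 is 17/20, and the value is 0·(17/20) + (-2)·(3/20) = -3/10.

-3/10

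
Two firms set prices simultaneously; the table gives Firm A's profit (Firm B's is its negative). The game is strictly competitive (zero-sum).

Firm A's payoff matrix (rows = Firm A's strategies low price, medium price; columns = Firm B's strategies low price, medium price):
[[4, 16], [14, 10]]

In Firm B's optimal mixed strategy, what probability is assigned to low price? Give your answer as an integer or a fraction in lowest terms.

Row minima are 4 and 10, so Firm A's maximin is 10; column maxima are 14 and 16, so Firm B's minimax is 14. These differ, so the equilibrium is in mixed strategies.
Let Firm B play low price with probability q. Firm A is indifferent when 4q + 16(1−q) = 14q + 10(1−q), giving q = 3/8.

3/8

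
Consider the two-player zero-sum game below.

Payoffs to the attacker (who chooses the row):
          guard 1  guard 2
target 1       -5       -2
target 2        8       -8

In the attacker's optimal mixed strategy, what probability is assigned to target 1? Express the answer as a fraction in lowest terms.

16/19

Row minima are -5 and -8, so the attacker's maximin is -5; column maxima are 8 and -2, so the defender's minimax is -2. These differ, so the equilibrium is in mixed strategies.
Let the attacker play target 1 with probability p. The defender is indifferent when −5p + 8(1−p) = −2p − 8(1−p), giving p = 16/19.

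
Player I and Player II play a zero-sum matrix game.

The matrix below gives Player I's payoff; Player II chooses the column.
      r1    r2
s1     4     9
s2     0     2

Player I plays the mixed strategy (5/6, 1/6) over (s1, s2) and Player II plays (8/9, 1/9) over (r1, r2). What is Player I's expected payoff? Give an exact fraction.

Against (8/9, 1/9), each row's expected payoff is s1: 41/9; s2: 2/9.
Taking the (5/6, 1/6)-weighted average: (5/6)·(41/9) + (1/6)·(2/9) = 23/6.

23/6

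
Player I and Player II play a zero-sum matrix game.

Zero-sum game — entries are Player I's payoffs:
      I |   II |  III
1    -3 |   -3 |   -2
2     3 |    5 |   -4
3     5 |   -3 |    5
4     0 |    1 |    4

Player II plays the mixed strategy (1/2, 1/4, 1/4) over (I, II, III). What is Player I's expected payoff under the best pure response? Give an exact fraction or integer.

3

1: (-3)·(1/2) + (-3)·(1/4) + (-2)·(1/4) = -11/4.
2: (3)·(1/2) + (5)·(1/4) + (-4)·(1/4) = 7/4.
3: (5)·(1/2) + (-3)·(1/4) + (5)·(1/4) = 3.
4: (0)·(1/2) + (1)·(1/4) + (4)·(1/4) = 5/4.
The best pure response is 3 with expected payoff 3.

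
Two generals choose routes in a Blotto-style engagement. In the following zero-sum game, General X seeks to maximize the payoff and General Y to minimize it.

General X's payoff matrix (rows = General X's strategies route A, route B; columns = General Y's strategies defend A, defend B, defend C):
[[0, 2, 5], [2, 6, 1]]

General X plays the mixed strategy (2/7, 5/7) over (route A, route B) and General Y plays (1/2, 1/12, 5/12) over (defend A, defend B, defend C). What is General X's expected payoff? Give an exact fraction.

Against (1/2, 1/12, 5/12), each row's expected payoff is route A: 9/4; route B: 23/12.
Taking the (2/7, 5/7)-weighted average: (2/7)·(9/4) + (5/7)·(23/12) = 169/84.

169/84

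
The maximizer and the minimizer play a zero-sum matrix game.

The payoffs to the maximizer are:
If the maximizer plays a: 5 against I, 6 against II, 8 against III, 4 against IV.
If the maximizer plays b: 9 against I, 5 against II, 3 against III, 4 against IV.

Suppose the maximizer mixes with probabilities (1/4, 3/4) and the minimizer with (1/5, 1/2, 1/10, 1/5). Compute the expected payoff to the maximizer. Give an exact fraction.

109/20

Against (1/5, 1/2, 1/10, 1/5), each row's expected payoff is a: 28/5; b: 27/5.
Taking the (1/4, 3/4)-weighted average: (1/4)·(28/5) + (3/4)·(27/5) = 109/20.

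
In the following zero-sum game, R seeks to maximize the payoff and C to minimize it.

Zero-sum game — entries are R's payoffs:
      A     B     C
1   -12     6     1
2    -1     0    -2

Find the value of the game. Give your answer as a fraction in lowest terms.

Column B is strictly dominated by C for C (it gives R more in every row).
The remaining 2×2 game on (1, 2) × (A, C) has no saddle point. Let R play 1 with probability p; indifference gives −12p − (1−p) = p − 2(1−p), so p = 1/14.
Similarly C's optimal q on A is 3/14, and the value is -12·(3/14) + (1)·(11/14) = -25/14.

-25/14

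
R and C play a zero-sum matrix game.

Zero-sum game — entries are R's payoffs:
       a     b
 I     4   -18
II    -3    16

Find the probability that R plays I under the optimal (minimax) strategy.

19/41

Row minima are -18 and -3, so R's maximin is -3; column maxima are 4 and 16, so C's minimax is 4. These differ, so the equilibrium is in mixed strategies.
Let R play I with probability p. C is indifferent when 4p − 3(1−p) = −18p + 16(1−p), giving p = 19/41.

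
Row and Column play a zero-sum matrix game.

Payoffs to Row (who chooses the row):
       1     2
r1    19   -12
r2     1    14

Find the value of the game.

139/22

Row minima are -12 and 1, so Row's maximin is 1; column maxima are 19 and 14, so Column's minimax is 14. These differ, so the equilibrium is in mixed strategies.
Let Row play r1 with probability p. Column is indifferent when 19p + (1−p) = −12p + 14(1−p), giving p = 13/44.
Let Column play 1 with probability q. Row is indifferent when 19q − 12(1−q) = q + 14(1−q), giving q = 13/22.
The value is 19·(13/22) + (-12)·(9/22) = 139/22.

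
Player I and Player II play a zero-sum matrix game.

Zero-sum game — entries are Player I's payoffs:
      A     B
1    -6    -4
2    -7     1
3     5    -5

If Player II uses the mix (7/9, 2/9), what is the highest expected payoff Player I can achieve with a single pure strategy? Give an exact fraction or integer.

1: (-6)·(7/9) + (-4)·(2/9) = -50/9.
2: (-7)·(7/9) + (1)·(2/9) = -47/9.
3: (5)·(7/9) + (-5)·(2/9) = 25/9.
The best pure response is 3 with expected payoff 25/9.

25/9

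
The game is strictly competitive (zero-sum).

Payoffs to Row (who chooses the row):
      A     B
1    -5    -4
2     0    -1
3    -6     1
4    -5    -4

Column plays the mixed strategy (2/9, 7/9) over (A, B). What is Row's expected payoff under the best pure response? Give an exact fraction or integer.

1: (-5)·(2/9) + (-4)·(7/9) = -38/9.
2: (0)·(2/9) + (-1)·(7/9) = -7/9.
3: (-6)·(2/9) + (1)·(7/9) = -5/9.
4: (-5)·(2/9) + (-4)·(7/9) = -38/9.
The best pure response is 3 with expected payoff -5/9.

-5/9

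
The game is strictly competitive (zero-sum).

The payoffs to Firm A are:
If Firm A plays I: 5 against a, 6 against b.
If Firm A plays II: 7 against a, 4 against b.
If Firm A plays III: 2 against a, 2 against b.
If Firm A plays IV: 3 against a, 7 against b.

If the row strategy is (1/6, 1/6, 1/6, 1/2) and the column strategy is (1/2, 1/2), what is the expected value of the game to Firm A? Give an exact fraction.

Against (1/2, 1/2), each row's expected payoff is I: 11/2; II: 11/2; III: 2; IV: 5.
Taking the (1/6, 1/6, 1/6, 1/2)-weighted average: (1/6)·(11/2) + (1/6)·(11/2) + (1/6)·(2) + (1/2)·(5) = 14/3.

14/3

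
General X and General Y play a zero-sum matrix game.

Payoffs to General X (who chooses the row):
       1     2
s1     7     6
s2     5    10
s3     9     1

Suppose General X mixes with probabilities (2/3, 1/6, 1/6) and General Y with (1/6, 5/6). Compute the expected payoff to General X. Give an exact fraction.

217/36

Against (1/6, 5/6), each row's expected payoff is s1: 37/6; s2: 55/6; s3: 7/3.
Taking the (2/3, 1/6, 1/6)-weighted average: (2/3)·(37/6) + (1/6)·(55/6) + (1/6)·(7/3) = 217/36.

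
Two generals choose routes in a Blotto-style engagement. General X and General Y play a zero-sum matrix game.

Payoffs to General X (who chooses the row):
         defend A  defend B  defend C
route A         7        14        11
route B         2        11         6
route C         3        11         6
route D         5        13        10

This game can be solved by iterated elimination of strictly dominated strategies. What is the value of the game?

Column defend B is strictly dominated by defend A for General Y (7<14, 2<11, 3<11, 5<13); eliminate defend B.
Column defend C is strictly dominated by defend A for General Y (7<11, 2<6, 3<6, 5<10); eliminate defend C.
Row route C is strictly dominated by row route A (7>3); eliminate route C.
Row route D is strictly dominated by row route A (7>5); eliminate route D.
Row route B is strictly dominated by row route A (7>2); eliminate route B.
Only (route A, defend A) remains, with payoff 7.

7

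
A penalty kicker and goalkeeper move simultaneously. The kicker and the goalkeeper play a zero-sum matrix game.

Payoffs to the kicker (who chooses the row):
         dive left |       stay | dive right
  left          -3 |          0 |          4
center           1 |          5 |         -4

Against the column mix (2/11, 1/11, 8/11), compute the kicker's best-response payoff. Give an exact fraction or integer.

26/11

left: (-3)·(2/11) + (0)·(1/11) + (4)·(8/11) = 26/11.
center: (1)·(2/11) + (5)·(1/11) + (-4)·(8/11) = -25/11.
The best pure response is left with expected payoff 26/11.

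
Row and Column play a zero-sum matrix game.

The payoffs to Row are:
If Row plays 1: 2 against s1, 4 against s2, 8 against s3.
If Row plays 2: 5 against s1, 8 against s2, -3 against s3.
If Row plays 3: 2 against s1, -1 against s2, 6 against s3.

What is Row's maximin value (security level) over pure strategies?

The worst-case payoff for each row is 1: 2, 2: -3, 3: -1.
The best of these is 2.

2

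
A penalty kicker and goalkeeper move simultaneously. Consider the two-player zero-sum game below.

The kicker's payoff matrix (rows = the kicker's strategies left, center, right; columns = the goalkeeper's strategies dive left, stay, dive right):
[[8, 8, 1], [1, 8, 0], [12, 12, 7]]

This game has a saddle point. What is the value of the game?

Row minima: 1, 0, 7 → the kicker's maximin is 7.
Column maxima: 12, 12, 7 → the goalkeeper's minimax is 7.
They coincide at (right, dive right), so the value is 7.

7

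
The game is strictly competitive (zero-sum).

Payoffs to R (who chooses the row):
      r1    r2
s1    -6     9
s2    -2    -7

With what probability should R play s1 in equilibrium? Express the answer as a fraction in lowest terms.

Row minima are -6 and -7, so R's maximin is -6; column maxima are -2 and 9, so C's minimax is -2. These differ, so the equilibrium is in mixed strategies.
Let R play s1 with probability p. C is indifferent when −6p − 2(1−p) = 9p − 7(1−p), giving p = 1/4.

1/4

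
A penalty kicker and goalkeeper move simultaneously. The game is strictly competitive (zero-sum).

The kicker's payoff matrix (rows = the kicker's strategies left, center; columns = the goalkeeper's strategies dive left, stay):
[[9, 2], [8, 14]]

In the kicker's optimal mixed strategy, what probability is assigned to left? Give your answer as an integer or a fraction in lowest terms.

6/13

Row minima are 2 and 8, so the kicker's maximin is 8; column maxima are 9 and 14, so the goalkeeper's minimax is 9. These differ, so the equilibrium is in mixed strategies.
Let the kicker play left with probability p. The goalkeeper is indifferent when 9p + 8(1−p) = 2p + 14(1−p), giving p = 6/13.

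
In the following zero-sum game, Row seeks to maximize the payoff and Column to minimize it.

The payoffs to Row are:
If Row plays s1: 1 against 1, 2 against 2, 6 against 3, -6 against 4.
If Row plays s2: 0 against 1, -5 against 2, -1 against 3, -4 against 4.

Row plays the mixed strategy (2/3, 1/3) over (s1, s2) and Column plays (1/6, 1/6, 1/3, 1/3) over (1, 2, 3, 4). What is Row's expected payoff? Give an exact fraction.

Against (1/6, 1/6, 1/3, 1/3), each row's expected payoff is s1: 1/2; s2: -5/2.
Taking the (2/3, 1/3)-weighted average: (2/3)·(1/2) + (1/3)·(-5/2) = -1/2.

-1/2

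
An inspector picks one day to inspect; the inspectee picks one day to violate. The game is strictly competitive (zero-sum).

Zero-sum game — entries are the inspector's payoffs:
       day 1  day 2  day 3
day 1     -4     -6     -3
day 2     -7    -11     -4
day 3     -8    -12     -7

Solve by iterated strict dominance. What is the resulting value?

-6

Column day 3 is strictly dominated by day 1 for the inspectee (-4<-3, -7<-4, -8<-7); eliminate day 3.
Column day 1 is strictly dominated by day 2 for the inspectee (-6<-4, -11<-7, -12<-8); eliminate day 1.
Row day 3 is strictly dominated by row day 1 (-6>-12); eliminate day 3.
Row day 2 is strictly dominated by row day 1 (-6>-11); eliminate day 2.
Only (day 1, day 2) remains, with payoff -6.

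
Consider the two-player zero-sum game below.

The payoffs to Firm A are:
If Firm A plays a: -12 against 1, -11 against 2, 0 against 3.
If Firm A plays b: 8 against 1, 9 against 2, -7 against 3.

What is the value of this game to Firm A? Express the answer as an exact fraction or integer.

Column 2 is strictly dominated by 1 for Firm B (it gives Firm A more in every row).
The remaining 2×2 game on (a, b) × (1, 3) has no saddle point. Let Firm A play a with probability p; indifference gives −12p + 8(1−p) = −7(1−p), so p = 5/9.
Similarly Firm B's optimal q on 1 is 7/27, and the value is -12·(7/27) + (0)·(20/27) = -28/9.

-28/9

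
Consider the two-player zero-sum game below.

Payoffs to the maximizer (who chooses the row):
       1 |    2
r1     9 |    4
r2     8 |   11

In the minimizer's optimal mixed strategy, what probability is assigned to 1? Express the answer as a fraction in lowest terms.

Row minima are 4 and 8, so the maximizer's maximin is 8; column maxima are 9 and 11, so the minimizer's minimax is 9. These differ, so the equilibrium is in mixed strategies.
Let the minimizer play 1 with probability q. The maximizer is indifferent when 9q + 4(1−q) = 8q + 11(1−q), giving q = 7/8.

7/8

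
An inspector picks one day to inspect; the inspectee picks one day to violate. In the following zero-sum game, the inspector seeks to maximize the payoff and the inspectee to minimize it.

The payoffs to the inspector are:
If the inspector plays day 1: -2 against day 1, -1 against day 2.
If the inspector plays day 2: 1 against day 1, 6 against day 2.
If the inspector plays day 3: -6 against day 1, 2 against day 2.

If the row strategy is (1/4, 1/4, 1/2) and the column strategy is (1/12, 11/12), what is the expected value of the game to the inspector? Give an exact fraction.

Against (1/12, 11/12), each row's expected payoff is day 1: -13/12; day 2: 67/12; day 3: 4/3.
Taking the (1/4, 1/4, 1/2)-weighted average: (1/4)·(-13/12) + (1/4)·(67/12) + (1/2)·(4/3) = 43/24.

43/24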